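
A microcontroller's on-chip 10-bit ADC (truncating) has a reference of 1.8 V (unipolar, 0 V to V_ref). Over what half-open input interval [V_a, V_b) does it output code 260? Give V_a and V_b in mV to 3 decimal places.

LSB = 1.8/2^10 = 1.758 mV.
V_a = V_low + 260·LSB = 0.457031 V; V_b = V_low + 261·LSB = 0.458789 V.

[457.031 mV, 458.789 mV)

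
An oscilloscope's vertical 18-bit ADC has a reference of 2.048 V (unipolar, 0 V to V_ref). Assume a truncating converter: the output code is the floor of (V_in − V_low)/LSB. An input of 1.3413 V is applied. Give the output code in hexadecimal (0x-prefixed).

With 262144 levels over 2.048 V, one step is 7.81 µV.
(1.3413 − 0) / 7.8125e-06 = 171686.400 LSBs.
⌊·⌋(171686.400) = 171686.
In hexadecimal (0x-prefixed): 0x29EA6.

code 0x29EA6 (decimal 171686)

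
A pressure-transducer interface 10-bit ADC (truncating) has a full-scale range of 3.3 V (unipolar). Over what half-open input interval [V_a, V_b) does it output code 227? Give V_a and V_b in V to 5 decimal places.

[0.73154 V, 0.73477 V)

LSB = 3.3/2^10 = 3.223 mV.
V_a = V_low + 227·LSB = 0.731543 V; V_b = V_low + 228·LSB = 0.734766 V.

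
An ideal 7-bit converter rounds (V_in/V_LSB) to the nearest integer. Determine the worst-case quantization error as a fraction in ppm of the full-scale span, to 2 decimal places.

Rounding → worst-case error = ½ LSB = V_FS/2^8, so 1e+06/256 = 3906.25 ppm of full scale.

3906.25 ppm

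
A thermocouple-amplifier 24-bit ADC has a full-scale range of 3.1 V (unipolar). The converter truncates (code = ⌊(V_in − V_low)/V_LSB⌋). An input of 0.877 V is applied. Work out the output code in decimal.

With 16777216 levels over 3.1 V, one step is 0.18 µV.
(0.877 − 0) / 1.84774e-07 = 4746328.526 LSBs.
So the output code is 4746328.

code 4746328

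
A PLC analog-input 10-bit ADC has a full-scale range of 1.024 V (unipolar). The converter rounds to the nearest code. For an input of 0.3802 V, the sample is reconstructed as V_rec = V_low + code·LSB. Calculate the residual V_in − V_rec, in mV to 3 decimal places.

LSB = 1.024/2^10 = 1.000 mV.
Scaled input = 380.2000 LSBs, so code = 380.
V_rec = 0 + 380·0.001 = 0.38 V.
Error = 0.3802 − 0.38 = 0.0002 V = 0.200 mV.

0.200 mV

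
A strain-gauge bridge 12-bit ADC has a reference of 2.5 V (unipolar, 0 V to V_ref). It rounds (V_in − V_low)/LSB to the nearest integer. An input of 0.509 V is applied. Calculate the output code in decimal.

code 834

Full-scale span = 2.5 V; LSB = 2.5/2^12 = 0.610 mV.
(0.509 − 0) / 0.000610352 = 833.946 LSBs.
Round → code 834.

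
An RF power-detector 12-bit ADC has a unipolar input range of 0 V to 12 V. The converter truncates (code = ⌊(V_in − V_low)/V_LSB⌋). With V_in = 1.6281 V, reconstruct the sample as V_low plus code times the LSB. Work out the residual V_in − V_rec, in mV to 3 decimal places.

2.123 mV

LSB = 12/2^12 = 2.930 mV.
(V_in − V_low)/LSB = (1.6281 − 0)/0.00292969 = 555.7248 → code 555 (floor).
Reconstructed: 1.6259766 V.
V_in − V_rec = 0.00212344 V = 2.123 mV.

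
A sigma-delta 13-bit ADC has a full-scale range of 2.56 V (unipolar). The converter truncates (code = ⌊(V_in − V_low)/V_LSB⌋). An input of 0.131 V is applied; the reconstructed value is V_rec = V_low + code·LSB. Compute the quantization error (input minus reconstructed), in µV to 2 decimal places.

LSB = 2.56/2^13 = 312.50 µV.
(V_in − V_low)/LSB = (0.131 − 0)/0.0003125 = 419.2000 → code 419 (floor).
V_rec = 0 + 419·0.0003125 = 0.1309375 V.
Error = 0.131 − 0.1309375 = 6.25e-05 V = 62.50 µV.

62.50 µV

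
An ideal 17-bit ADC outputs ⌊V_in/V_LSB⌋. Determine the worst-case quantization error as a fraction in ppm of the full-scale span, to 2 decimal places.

Truncating → worst-case error = 1 LSB = V_FS/2^17, so 1e+06/131072 = 7.62939 ppm of full scale.

7.63 ppm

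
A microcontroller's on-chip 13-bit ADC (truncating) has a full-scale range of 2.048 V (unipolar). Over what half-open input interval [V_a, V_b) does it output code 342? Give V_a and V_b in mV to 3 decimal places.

[85.500 mV, 85.750 mV)

LSB = 2.048/2^13 = 250.00 µV.
V_a = V_low + 342·LSB = 0.0855 V; V_b = V_low + 343·LSB = 0.08575 V.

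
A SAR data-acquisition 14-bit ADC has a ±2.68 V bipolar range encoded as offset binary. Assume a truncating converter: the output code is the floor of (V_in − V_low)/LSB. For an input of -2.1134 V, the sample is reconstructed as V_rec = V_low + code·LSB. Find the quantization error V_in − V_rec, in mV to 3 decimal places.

One LSB is 5.36 V / 16384 = 327.15 µV.
Scaled input = 1731.9355 LSBs, so code = 1731.
Reconstructed: -2.1137061 V.
Difference: 0.000306055 V → 0.306 mV.

0.306 mV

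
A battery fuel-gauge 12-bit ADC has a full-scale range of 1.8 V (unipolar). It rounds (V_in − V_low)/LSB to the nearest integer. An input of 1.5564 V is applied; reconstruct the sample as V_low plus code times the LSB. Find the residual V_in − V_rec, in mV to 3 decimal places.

-0.143 mV

Step size: 1.8 V ÷ 2^12 = 439.45 µV.
(1.5564 − 0)/0.000439453 = 3541.6747; round gives code 3542.
Reconstructed: 1.556543 V.
Difference: -0.000142969 V → -0.143 mV.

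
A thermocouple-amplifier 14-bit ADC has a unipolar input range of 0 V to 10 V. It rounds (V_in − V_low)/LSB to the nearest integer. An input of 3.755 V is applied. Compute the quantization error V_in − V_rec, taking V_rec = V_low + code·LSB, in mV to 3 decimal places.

One LSB is 10 V / 16384 = 0.610 mV.
Scaled input = 6152.1920 LSBs, so code = 6152.
Code 6152 maps back to 0 + 6152×0.000610352 V = 3.7548828 V.
Error = 3.755 − 3.7548828 = 0.000117187 V = 0.117 mV.

0.117 mV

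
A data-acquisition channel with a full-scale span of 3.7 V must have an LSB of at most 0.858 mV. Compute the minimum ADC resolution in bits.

Number of steps required ≥ 3.7 V / 0.858 mV = 4312.35.
Need 2^N ≥ 4312.35; 2^12 = 4096, 2^13 = 8192.
Minimum N = 13.

13 bits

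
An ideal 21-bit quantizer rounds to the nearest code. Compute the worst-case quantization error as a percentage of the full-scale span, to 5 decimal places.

Rounding → worst-case error = ½ LSB = V_FS/2^22, so 100/4194304 = 2.38419e-05 % of full scale.

0.00002 %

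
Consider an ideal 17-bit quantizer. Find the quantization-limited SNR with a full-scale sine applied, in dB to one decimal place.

104.1 dB

SNR ≈ 6.02·N + 1.76 dB = 6.02·17 + 1.76 = 104.10 dB.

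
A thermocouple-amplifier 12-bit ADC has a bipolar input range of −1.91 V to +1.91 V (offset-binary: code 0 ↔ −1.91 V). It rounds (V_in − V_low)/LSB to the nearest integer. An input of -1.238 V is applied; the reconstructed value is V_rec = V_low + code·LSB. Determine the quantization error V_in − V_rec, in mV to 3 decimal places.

Step size: 3.82 V ÷ 2^12 = 0.933 mV.
Scaled input = 720.5529 LSBs, so code = 721.
V_rec = (−1.91) + 721·0.000932617 = -1.237583 V.
Difference: -0.000416992 V → -0.417 mV.

-0.417 mV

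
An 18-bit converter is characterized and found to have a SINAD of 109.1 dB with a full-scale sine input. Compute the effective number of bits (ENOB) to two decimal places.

17.83 bits

ENOB = (SINAD − 1.76) / 6.02 = (109.1 − 1.76)/6.02 = 17.831.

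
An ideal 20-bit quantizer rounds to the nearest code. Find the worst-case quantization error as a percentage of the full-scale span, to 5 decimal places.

0.00005 %

Rounding → worst-case error = ½ LSB = V_FS/2^21, so 100/2097152 = 4.76837e-05 % of full scale.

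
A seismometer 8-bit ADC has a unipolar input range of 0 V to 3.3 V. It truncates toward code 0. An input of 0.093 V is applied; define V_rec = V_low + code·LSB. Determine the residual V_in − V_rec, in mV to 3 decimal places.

2.766 mV

LSB = 3.3/2^8 = 12.891 mV.
Scaled input = 7.2145 LSBs, so code = 7.
Reconstructed: 0.090234375 V.
Difference: 0.00276562 V → 2.766 mV.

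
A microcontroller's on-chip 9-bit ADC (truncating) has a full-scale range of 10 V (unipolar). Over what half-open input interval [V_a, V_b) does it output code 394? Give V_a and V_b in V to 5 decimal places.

LSB = 10/2^9 = 19.531 mV.
V_a = V_low + 394·LSB = 7.69531 V; V_b = V_low + 395·LSB = 7.71484 V.

[7.69531 V, 7.71484 V)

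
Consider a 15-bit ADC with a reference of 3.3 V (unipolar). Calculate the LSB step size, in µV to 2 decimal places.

100.71 µV

Full-scale span = 3.3 V.
LSB = 3.3 / 2^15 = 3.3 / 32768 = 0.000100708 V = 100.71 µV.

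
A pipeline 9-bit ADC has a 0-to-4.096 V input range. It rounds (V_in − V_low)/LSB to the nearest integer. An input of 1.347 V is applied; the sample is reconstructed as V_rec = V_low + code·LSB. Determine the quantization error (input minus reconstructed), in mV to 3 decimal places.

LSB = 4.096/2^9 = 8.000 mV.
Scaled input = 168.3750 LSBs, so code = 168.
Code 168 maps back to 0 + 168×0.008 V = 1.344 V.
Error = 1.347 − 1.344 = 0.003 V = 3.000 mV.

3.000 mV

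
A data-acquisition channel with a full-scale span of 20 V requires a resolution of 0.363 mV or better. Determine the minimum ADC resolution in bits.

Number of steps required ≥ 20 V / 0.363 mV = 55096.42.
Need 2^N ≥ 55096.42; 2^15 = 32768, 2^16 = 65536.
Minimum N = 16.

16 bits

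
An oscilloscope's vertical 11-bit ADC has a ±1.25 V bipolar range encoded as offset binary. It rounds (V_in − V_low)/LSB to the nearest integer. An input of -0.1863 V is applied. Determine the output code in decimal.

With 2048 levels over 2.5 V, one step is 1.221 mV.
Input sits at 871.383 steps above V_low.
So the output code is 871.

code 871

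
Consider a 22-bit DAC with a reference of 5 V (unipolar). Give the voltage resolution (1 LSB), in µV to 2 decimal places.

Full-scale span = 5 V.
LSB = 5 / 2^22 = 5 / 4194304 = 1.19209e-06 V = 1.19 µV.

1.19 µV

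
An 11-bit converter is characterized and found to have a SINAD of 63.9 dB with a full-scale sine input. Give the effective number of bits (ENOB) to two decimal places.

ENOB = (SINAD − 1.76) / 6.02 = (63.9 − 1.76)/6.02 = 10.322.

10.32 bits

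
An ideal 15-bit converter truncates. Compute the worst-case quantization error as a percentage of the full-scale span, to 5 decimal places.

Truncating → worst-case error = 1 LSB = V_FS/2^15, so 100/32768 = 0.00305176 % of full scale.

0.00305 %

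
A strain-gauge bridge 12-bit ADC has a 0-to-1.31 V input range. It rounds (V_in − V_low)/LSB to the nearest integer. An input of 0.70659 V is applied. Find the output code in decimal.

With 4096 levels over 1.31 V, one step is 319.82 µV.
Input sits at 2209.307 steps above V_low.
round(2209.307) = 2209.

code 2209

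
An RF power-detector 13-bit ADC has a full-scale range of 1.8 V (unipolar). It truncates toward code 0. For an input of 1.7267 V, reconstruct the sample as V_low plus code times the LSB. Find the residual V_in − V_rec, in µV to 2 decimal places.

88.67 µV

One LSB is 1.8 V / 8192 = 219.73 µV.
(V_in − V_low)/LSB = (1.7267 − 0)/0.000219727 = 7858.4036 → code 7858 (floor).
Reconstructed: 1.7266113 V.
Difference: 8.86719e-05 V → 88.67 µV.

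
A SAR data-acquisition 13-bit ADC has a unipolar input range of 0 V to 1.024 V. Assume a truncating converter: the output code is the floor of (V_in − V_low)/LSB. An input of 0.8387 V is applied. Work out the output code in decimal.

code 6709

With 8192 levels over 1.024 V, one step is 125.00 µV.
Input sits at 6709.600 steps above V_low.
So the output code is 6709.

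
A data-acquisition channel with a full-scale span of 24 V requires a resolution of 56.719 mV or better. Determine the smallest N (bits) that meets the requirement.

Number of steps required ≥ 24 V / 56.719 mV = 423.14.
Need 2^N ≥ 423.14; 2^8 = 256, 2^9 = 512.
Minimum N = 9.

9 bits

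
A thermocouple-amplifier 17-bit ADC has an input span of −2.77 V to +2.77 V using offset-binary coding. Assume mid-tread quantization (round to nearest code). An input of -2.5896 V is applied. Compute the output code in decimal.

Full-scale span = 5.54 V; LSB = 5.54/2^17 = 42.27 µV.
Input sits at 4268.121 steps above V_low.
round(4268.121) = 4268.

code 4268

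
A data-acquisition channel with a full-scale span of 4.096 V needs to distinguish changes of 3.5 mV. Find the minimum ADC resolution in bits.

11 bits

Number of steps required ≥ 4.096 V / 3.5 mV = 1170.29.
Need 2^N ≥ 1170.29; 2^10 = 1024, 2^11 = 2048.
Minimum N = 11.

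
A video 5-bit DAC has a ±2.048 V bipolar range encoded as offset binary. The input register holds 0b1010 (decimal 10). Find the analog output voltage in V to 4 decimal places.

LSB = 4.096 V / 2^5 = 128.000 mV.
Code 0b1010 = 10 decimal.
V_out = (−2.048) + 10 × 0.128 V = -0.768 V.

-0.7680 V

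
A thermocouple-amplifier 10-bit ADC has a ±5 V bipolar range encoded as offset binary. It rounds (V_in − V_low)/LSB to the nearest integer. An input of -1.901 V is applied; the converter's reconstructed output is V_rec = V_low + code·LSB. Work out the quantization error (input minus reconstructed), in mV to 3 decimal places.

3.297 mV

Step size: 10 V ÷ 2^10 = 9.766 mV.
(-1.901 − (−5))/0.00976562 = 317.3376; round gives code 317.
Reconstructed: -1.9042969 V.
V_in − V_rec = 0.00329687 V = 3.297 mV.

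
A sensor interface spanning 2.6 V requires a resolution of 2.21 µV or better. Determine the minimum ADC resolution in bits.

21 bits

Number of steps required ≥ 2.6 V / 2.21 µV = 1176470.59.
Need 2^N ≥ 1176470.59; 2^20 = 1048576, 2^21 = 2097152.
Minimum N = 21.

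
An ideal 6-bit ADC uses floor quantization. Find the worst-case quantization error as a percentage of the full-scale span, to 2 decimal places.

1.56 %

Truncating → worst-case error = 1 LSB = V_FS/2^6, so 100/64 = 1.5625 % of full scale.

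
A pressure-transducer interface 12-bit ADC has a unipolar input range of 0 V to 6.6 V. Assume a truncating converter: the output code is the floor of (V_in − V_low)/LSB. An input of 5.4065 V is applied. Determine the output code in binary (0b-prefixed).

code 0b110100011011 (decimal 3355)

With 4096 levels over 6.6 V, one step is 1.611 mV.
Input sits at 3355.307 steps above V_low.
So the output code is 3355.
In binary (0b-prefixed): 0b110100011011.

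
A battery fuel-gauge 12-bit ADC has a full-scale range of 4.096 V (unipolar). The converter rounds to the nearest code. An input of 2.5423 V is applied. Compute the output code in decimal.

code 2542

LSB = 4.096 V / 4096 = 1.000 mV.
(V_in − V_low)/LSB = (2.5423 − 0) / 0.001 = 2542.300.
Round → code 2542.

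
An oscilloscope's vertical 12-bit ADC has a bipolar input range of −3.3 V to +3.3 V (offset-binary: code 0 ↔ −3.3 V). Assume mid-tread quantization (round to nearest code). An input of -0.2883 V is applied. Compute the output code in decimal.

With 4096 levels over 6.6 V, one step is 1.611 mV.
(V_in − V_low)/LSB = (-0.2883 − (−3.3)) / 0.00161133 = 1869.079.
Round → code 1869.

code 1869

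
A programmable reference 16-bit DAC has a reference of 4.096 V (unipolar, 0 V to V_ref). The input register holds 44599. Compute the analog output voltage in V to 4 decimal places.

2.7874 V

LSB = 4.096 V / 2^16 = 62.50 µV.
V_out = 0 + 44599 × 6.25e-05 V = 2.78744 V.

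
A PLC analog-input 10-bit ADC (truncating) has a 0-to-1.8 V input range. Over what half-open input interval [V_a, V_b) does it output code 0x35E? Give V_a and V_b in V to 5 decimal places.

LSB = 1.8/2^10 = 1.758 mV.
Code 0x35E = 862 decimal.
V_a = V_low + 862·LSB = 1.51523 V; V_b = V_low + 863·LSB = 1.51699 V.

[1.51523 V, 1.51699 V)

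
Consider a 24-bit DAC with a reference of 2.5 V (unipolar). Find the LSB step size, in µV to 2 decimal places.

0.15 µV

Full-scale span = 2.5 V.
LSB = 2.5 / 2^24 = 2.5 / 16777216 = 1.49012e-07 V = 0.15 µV.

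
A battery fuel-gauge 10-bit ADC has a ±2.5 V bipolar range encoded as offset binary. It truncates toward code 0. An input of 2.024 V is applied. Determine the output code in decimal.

With 1024 levels over 5 V, one step is 4.883 mV.
Input sits at 926.515 steps above V_low.
⌊·⌋(926.515) = 926.

code 926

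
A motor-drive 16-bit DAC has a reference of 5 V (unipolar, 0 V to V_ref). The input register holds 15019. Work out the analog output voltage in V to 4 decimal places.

1.1459 V

LSB = 5 V / 2^16 = 76.29 µV.
V_out = 0 + 15019 × 7.62939e-05 V = 1.14586 V.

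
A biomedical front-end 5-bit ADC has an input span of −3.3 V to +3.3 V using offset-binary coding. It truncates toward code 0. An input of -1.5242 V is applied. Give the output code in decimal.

code 8

Full-scale span = 6.6 V; LSB = 6.6/2^5 = 206.250 mV.
(-1.5242 − (−3.3)) / 0.20625 = 8.610 LSBs.
So the output code is 8.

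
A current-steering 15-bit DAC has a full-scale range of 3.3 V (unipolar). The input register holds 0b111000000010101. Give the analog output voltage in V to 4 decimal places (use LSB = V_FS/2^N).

LSB = 3.3 V / 2^15 = 100.71 µV.
Code 0b111000000010101 = 28693 decimal.
V_out = 0 + 28693 × 0.000100708 V = 2.88961 V.

2.8896 V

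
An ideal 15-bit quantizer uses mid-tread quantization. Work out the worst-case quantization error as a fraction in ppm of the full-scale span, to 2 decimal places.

15.26 ppm

Rounding → worst-case error = ½ LSB = V_FS/2^16, so 1e+06/65536 = 15.2588 ppm of full scale.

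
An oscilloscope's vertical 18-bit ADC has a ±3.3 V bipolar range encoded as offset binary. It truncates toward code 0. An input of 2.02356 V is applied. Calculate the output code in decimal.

code 211445

Full-scale span = 6.6 V; LSB = 6.6/2^18 = 25.18 µV.
(2.02356 − (−3.3)) / 2.5177e-05 = 211445.350 LSBs.
So the output code is 211445.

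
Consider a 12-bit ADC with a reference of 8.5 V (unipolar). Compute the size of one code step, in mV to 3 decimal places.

2.075 mV

Full-scale span = 8.5 V.
LSB = 8.5 / 2^12 = 8.5 / 4096 = 0.0020752 V = 2.075 mV.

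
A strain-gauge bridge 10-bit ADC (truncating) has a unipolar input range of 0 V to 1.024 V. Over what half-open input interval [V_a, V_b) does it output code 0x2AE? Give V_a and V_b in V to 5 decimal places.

LSB = 1.024/2^10 = 1.000 mV.
Code 0x2AE = 686 decimal.
V_a = V_low + 686·LSB = 0.686 V; V_b = V_low + 687·LSB = 0.687 V.

[0.68600 V, 0.68700 V)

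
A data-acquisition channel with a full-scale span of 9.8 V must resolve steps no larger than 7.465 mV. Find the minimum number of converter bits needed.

11 bits

Number of steps required ≥ 9.8 V / 7.465 mV = 1312.79.
Need 2^N ≥ 1312.79; 2^10 = 1024, 2^11 = 2048.
Minimum N = 11.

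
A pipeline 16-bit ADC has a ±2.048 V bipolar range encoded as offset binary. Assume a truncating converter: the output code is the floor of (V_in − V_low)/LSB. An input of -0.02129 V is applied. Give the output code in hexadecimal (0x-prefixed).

code 0x7EAB (decimal 32427)

LSB = 4.096 V / 65536 = 62.50 µV.
(V_in − V_low)/LSB = (-0.02129 − (−2.048)) / 6.25e-05 = 32427.360.
⌊·⌋(32427.360) = 32427.
In hexadecimal (0x-prefixed): 0x7EAB.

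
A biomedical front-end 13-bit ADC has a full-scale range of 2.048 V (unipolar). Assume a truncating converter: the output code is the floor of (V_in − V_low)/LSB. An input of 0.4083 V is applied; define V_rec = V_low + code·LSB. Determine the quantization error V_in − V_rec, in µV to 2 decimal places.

50.00 µV

Step size: 2.048 V ÷ 2^13 = 250.00 µV.
Scaled input = 1633.2000 LSBs, so code = 1633.
Reconstructed: 0.40825 V.
V_in − V_rec = 5e-05 V = 50.00 µV.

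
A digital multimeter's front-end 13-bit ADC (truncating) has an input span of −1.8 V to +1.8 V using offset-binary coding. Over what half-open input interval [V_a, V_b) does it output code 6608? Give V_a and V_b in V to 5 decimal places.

LSB = 3.6/2^13 = 439.45 µV.
V_a = V_low + 6608·LSB = 1.10391 V; V_b = V_low + 6609·LSB = 1.10435 V.

[1.10391 V, 1.10435 V)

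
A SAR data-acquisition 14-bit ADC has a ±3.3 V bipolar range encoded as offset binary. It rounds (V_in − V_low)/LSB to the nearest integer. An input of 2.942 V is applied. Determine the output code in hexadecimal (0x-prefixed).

Full-scale span = 6.6 V; LSB = 6.6/2^14 = 402.83 µV.
Input sits at 15495.292 steps above V_low.
So the output code is 15495.
In hexadecimal (0x-prefixed): 0x3C87.

code 0x3C87 (decimal 15495)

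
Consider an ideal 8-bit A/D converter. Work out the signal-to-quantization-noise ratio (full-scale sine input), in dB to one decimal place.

49.9 dB

SNR ≈ 6.02·N + 1.76 dB = 6.02·8 + 1.76 = 49.92 dB.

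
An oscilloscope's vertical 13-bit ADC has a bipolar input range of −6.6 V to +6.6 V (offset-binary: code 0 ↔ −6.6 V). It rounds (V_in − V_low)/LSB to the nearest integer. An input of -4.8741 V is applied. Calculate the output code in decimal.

code 1071

With 8192 levels over 13.2 V, one step is 1.611 mV.
(-4.8741 − (−6.6)) / 0.00161133 = 1071.104 LSBs.
Round → code 1071.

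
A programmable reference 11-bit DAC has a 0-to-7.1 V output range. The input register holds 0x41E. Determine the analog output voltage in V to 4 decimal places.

LSB = 7.1 V / 2^11 = 3.467 mV.
Code 0x41E = 1054 decimal.
V_out = 0 + 1054 × 0.0034668 V = 3.654 V.

3.6540 V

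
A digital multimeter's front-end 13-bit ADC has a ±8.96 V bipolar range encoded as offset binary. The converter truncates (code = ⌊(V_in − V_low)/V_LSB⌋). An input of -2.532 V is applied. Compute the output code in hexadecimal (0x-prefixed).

Full-scale span = 17.92 V; LSB = 17.92/2^13 = 2.188 mV.
(-2.532 − (−8.96)) / 0.0021875 = 2938.514 LSBs.
Floor → code 2938.
In hexadecimal (0x-prefixed): 0xB7A.

code 0xB7A (decimal 2938)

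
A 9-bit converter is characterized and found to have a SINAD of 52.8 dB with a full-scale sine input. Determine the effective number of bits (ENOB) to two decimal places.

8.48 bits

ENOB = (SINAD − 1.76) / 6.02 = (52.8 − 1.76)/6.02 = 8.478.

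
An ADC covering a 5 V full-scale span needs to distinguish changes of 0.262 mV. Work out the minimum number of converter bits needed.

15 bits

Number of steps required ≥ 5 V / 0.262 mV = 19083.97.
Need 2^N ≥ 19083.97; 2^14 = 16384, 2^15 = 32768.
Minimum N = 15.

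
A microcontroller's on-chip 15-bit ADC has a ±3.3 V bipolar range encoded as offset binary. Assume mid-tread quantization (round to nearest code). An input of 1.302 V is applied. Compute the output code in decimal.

With 32768 levels over 6.6 V, one step is 201.42 µV.
Input sits at 22848.233 steps above V_low.
Round → code 22848.

code 22848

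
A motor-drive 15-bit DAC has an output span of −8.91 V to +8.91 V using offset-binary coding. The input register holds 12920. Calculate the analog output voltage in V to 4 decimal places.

-1.8838 V

LSB = 17.82 V / 2^15 = 0.544 mV.
V_out = (−8.91) + 12920 × 0.000543823 V = -1.8838 V.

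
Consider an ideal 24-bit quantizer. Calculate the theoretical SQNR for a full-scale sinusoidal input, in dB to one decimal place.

SNR ≈ 6.02·N + 1.76 dB = 6.02·24 + 1.76 = 146.24 dB.

146.2 dB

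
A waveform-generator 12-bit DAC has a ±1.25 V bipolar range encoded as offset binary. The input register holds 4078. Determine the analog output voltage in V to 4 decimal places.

1.2390 V

LSB = 2.5 V / 2^12 = 0.610 mV.
V_out = (−1.25) + 4078 × 0.000610352 V = 1.23901 V.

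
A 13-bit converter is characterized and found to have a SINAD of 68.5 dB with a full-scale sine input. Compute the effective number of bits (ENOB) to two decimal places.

ENOB = (SINAD − 1.76) / 6.02 = (68.5 − 1.76)/6.02 = 11.086.

11.09 bits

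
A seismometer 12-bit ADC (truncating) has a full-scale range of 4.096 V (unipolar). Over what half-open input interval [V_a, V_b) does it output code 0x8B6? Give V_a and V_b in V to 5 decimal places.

LSB = 4.096/2^12 = 1.000 mV.
Code 0x8B6 = 2230 decimal.
V_a = V_low + 2230·LSB = 2.23 V; V_b = V_low + 2231·LSB = 2.231 V.

[2.23000 V, 2.23100 V)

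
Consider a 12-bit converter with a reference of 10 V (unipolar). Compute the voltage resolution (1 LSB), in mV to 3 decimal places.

Full-scale span = 10 V.
LSB = 10 / 2^12 = 10 / 4096 = 0.00244141 V = 2.441 mV.

2.441 mV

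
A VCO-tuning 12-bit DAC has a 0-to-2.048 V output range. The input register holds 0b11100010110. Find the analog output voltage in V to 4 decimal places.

LSB = 2.048 V / 2^12 = 0.500 mV.
Code 0b11100010110 = 1814 decimal.
V_out = 0 + 1814 × 0.0005 V = 0.907 V.

0.9070 V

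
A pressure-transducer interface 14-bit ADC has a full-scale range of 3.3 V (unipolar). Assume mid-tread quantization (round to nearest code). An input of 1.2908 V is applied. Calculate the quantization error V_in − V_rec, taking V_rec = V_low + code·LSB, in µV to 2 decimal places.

LSB = 3.3/2^14 = 201.42 µV.
(V_in − V_low)/LSB = (1.2908 − 0)/0.000201416 = 6408.6264 → code 6409 (round).
V_rec = 0 + 6409·0.000201416 = 1.2908752 V.
V_in − V_rec = -7.52441e-05 V = -75.24 µV.

-75.24 µV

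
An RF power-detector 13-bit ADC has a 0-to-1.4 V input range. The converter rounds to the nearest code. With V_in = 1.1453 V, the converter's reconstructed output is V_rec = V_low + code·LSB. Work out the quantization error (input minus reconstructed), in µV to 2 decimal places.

-61.33 µV

LSB = 1.4/2^13 = 170.90 µV.
Scaled input = 6701.6411 LSBs, so code = 6702.
V_rec = 0 + 6702·0.000170898 = 1.1453613 V.
Error = 1.1453 − 1.1453613 = -6.13281e-05 V = -61.33 µV.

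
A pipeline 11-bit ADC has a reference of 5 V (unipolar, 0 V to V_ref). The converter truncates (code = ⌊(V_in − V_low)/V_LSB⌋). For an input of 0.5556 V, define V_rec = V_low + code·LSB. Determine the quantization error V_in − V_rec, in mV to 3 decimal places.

1.401 mV

LSB = 5/2^11 = 2.441 mV.
Scaled input = 227.5738 LSBs, so code = 227.
Reconstructed: 0.55419922 V.
V_in − V_rec = 0.00140078 V = 1.401 mV.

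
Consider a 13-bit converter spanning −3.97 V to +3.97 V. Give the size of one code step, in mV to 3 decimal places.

0.969 mV

Full-scale span = 7.94 V.
LSB = 7.94 / 2^13 = 7.94 / 8192 = 0.000969238 V = 0.969 mV.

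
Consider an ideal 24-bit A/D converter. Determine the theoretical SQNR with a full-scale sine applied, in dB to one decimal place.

146.2 dB

SNR ≈ 6.02·N + 1.76 dB = 6.02·24 + 1.76 = 146.24 dB.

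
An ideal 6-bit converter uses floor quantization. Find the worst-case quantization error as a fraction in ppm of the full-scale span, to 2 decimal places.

Truncating → worst-case error = 1 LSB = V_FS/2^6, so 1e+06/64 = 15625 ppm of full scale.

15625.00 ppm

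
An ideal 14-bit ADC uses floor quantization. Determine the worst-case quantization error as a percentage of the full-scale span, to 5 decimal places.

0.00610 %

Truncating → worst-case error = 1 LSB = V_FS/2^14, so 100/16384 = 0.00610352 % of full scale.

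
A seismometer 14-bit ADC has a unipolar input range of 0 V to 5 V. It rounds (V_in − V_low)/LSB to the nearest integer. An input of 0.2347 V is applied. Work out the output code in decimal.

code 769

Full-scale span = 5 V; LSB = 5/2^14 = 305.18 µV.
(V_in − V_low)/LSB = (0.2347 − 0) / 0.000305176 = 769.065.
round(769.065) = 769.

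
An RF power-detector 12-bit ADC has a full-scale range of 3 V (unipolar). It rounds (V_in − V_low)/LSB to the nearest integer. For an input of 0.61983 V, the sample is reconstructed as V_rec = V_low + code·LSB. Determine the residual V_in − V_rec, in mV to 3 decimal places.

0.201 mV

Step size: 3 V ÷ 2^12 = 0.732 mV.
(0.61983 − 0)/0.000732422 = 846.2746; round gives code 846.
V_rec = 0 + 846·0.000732422 = 0.61962891 V.
V_in − V_rec = 0.000201094 V = 0.201 mV.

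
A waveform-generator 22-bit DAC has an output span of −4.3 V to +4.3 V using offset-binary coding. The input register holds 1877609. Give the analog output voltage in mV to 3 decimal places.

-450.151 mV

LSB = 8.6 V / 2^22 = 2.05 µV.
V_out = (−4.3) + 1877609 × 2.0504e-06 V = -0.450151 V.
= -450.151 mV.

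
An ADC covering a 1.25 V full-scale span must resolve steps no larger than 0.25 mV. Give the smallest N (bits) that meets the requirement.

13 bits

Number of steps required ≥ 1.25 V / 0.25 mV = 5000.00.
Need 2^N ≥ 5000.00; 2^12 = 4096, 2^13 = 8192.
Minimum N = 13.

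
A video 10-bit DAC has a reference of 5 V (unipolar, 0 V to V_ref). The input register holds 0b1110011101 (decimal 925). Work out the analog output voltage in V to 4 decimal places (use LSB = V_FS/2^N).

4.5166 V

LSB = 5 V / 2^10 = 4.883 mV.
Code 0b1110011101 = 925 decimal.
V_out = 0 + 925 × 0.00488281 V = 4.5166 V.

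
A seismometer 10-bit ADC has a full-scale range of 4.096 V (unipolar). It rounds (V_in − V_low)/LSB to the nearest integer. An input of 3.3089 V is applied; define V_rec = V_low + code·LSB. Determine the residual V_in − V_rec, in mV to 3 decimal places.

0.900 mV

Step size: 4.096 V ÷ 2^10 = 4.000 mV.
(V_in − V_low)/LSB = (3.3089 − 0)/0.004 = 827.2250 → code 827 (round).
V_rec = 0 + 827·0.004 = 3.308 V.
V_in − V_rec = 0.0009 V = 0.900 mV.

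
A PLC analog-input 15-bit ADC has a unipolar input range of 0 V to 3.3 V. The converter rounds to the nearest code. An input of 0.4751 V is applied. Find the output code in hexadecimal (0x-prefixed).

Full-scale span = 3.3 V; LSB = 3.3/2^15 = 100.71 µV.
Input sits at 4717.599 steps above V_low.
So the output code is 4718.
In hexadecimal (0x-prefixed): 0x126E.

code 0x126E (decimal 4718)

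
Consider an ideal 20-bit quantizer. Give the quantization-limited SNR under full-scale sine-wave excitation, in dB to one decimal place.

SNR ≈ 6.02·N + 1.76 dB = 6.02·20 + 1.76 = 122.16 dB.

122.2 dB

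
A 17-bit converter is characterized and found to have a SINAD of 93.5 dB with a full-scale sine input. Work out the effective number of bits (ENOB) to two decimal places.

ENOB = (SINAD − 1.76) / 6.02 = (93.5 − 1.76)/6.02 = 15.239.

15.24 bits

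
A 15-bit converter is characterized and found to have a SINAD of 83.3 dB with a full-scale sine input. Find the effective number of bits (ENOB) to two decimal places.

13.54 bits

ENOB = (SINAD − 1.76) / 6.02 = (83.3 − 1.76)/6.02 = 13.545.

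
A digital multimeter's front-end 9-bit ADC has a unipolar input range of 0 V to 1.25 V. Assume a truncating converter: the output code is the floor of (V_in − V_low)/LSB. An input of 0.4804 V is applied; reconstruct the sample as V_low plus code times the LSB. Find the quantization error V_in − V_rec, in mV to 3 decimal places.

Step size: 1.25 V ÷ 2^9 = 2.441 mV.
(V_in − V_low)/LSB = (0.4804 − 0)/0.00244141 = 196.7718 → code 196 (floor).
V_rec = 0 + 196·0.00244141 = 0.47851562 V.
V_in − V_rec = 0.00188437 V = 1.884 mV.

1.884 mV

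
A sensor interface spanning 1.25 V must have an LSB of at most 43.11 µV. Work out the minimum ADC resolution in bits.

Number of steps required ≥ 1.25 V / 43.11 µV = 28995.59.
Need 2^N ≥ 28995.59; 2^14 = 16384, 2^15 = 32768.
Minimum N = 15.

15 bits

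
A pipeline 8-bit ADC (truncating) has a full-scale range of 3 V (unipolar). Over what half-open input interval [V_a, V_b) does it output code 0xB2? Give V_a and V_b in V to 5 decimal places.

LSB = 3/2^8 = 11.719 mV.
Code 0xB2 = 178 decimal.
V_a = V_low + 178·LSB = 2.08594 V; V_b = V_low + 179·LSB = 2.09766 V.

[2.08594 V, 2.09766 V)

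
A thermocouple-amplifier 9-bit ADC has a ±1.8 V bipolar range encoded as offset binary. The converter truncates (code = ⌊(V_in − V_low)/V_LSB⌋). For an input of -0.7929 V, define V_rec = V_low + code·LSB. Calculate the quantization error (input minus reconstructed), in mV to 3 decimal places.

Step size: 3.6 V ÷ 2^9 = 7.031 mV.
Scaled input = 143.2320 LSBs, so code = 143.
Reconstructed: -0.79453125 V.
V_in − V_rec = 0.00163125 V = 1.631 mV.

1.631 mV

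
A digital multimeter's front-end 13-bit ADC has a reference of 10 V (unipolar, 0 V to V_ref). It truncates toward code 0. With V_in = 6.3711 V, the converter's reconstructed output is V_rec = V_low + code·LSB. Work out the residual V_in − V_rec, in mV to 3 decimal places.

0.250 mV

LSB = 10/2^13 = 1.221 mV.
Scaled input = 5219.2051 LSBs, so code = 5219.
Code 5219 maps back to 0 + 5219×0.0012207 V = 6.3708496 V.
Error = 6.3711 − 6.3708496 = 0.000250391 V = 0.250 mV.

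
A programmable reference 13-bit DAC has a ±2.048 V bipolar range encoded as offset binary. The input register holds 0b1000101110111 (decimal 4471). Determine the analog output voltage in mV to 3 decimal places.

187.500 mV

LSB = 4.096 V / 2^13 = 0.500 mV.
Code 0b1000101110111 = 4471 decimal.
V_out = (−2.048) + 4471 × 0.0005 V = 0.1875 V.
= 187.500 mV.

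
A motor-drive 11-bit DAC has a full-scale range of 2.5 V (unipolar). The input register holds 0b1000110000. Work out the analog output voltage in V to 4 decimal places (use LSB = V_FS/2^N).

0.6836 V

LSB = 2.5 V / 2^11 = 1.221 mV.
Code 0b1000110000 = 560 decimal.
V_out = 0 + 560 × 0.0012207 V = 0.683594 V.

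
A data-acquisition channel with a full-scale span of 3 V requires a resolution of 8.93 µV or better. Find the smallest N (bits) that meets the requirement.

Number of steps required ≥ 3 V / 8.93 µV = 335946.25.
Need 2^N ≥ 335946.25; 2^18 = 262144, 2^19 = 524288.
Minimum N = 19.

19 bits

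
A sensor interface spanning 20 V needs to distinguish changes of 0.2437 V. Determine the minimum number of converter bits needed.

Number of steps required ≥ 20 V / 0.2437 V = 82.07.
Need 2^N ≥ 82.07; 2^6 = 64, 2^7 = 128.
Minimum N = 7.

7 bits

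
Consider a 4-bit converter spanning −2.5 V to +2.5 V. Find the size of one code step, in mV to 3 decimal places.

312.500 mV

Full-scale span = 5 V.
LSB = 5 / 2^4 = 5 / 16 = 0.3125 V = 312.500 mV.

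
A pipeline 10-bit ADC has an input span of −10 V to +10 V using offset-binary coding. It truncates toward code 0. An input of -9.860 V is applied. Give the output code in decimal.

code 7

Full-scale span = 20 V; LSB = 20/2^10 = 19.531 mV.
(V_in − V_low)/LSB = (-9.860 − (−10)) / 0.0195312 = 7.168.
Floor → code 7.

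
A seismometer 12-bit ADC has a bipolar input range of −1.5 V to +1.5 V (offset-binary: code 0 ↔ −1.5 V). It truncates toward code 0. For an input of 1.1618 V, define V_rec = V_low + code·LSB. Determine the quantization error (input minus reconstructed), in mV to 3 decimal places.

Step size: 3 V ÷ 2^12 = 0.732 mV.
(1.1618 − (−1.5))/0.000732422 = 3634.2443; ⌊·⌋ gives code 3634.
V_rec = (−1.5) + 3634·0.000732422 = 1.1616211 V.
V_in − V_rec = 0.000178906 V = 0.179 mV.

0.179 mV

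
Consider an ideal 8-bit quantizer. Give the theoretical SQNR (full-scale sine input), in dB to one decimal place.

SNR ≈ 6.02·N + 1.76 dB = 6.02·8 + 1.76 = 49.92 dB.

49.9 dB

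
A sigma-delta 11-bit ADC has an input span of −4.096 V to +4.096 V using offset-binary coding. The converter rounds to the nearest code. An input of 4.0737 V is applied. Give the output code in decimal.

With 2048 levels over 8.192 V, one step is 4.000 mV.
Input sits at 2042.425 steps above V_low.
round(2042.425) = 2042.

code 2042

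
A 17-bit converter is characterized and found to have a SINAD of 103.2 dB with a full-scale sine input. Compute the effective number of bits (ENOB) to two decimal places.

16.85 bits

ENOB = (SINAD − 1.76) / 6.02 = (103.2 − 1.76)/6.02 = 16.850.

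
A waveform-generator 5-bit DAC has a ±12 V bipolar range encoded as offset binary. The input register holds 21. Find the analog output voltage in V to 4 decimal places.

LSB = 24 V / 2^5 = 0.7500 V.
V_out = (−12) + 21 × 0.75 V = 3.75 V.

3.7500 V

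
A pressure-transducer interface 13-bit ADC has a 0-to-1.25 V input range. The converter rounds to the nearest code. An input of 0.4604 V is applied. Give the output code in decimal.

code 3017

With 8192 levels over 1.25 V, one step is 152.59 µV.
(0.4604 − 0) / 0.000152588 = 3017.277 LSBs.
Round → code 3017.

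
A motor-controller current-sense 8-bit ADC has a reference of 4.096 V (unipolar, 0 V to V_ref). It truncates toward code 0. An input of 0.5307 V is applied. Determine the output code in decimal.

LSB = 4.096 V / 256 = 16.000 mV.
(0.5307 − 0) / 0.016 = 33.169 LSBs.
⌊·⌋(33.169) = 33.

code 33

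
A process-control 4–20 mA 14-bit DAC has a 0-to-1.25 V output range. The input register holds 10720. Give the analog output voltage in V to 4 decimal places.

0.8179 V

LSB = 1.25 V / 2^14 = 76.29 µV.
V_out = 0 + 10720 × 7.62939e-05 V = 0.817871 V.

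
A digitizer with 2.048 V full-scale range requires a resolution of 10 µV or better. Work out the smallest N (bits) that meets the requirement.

18 bits

Number of steps required ≥ 2.048 V / 10 µV = 204800.00.
Need 2^N ≥ 204800.00; 2^17 = 131072, 2^18 = 262144.
Minimum N = 18.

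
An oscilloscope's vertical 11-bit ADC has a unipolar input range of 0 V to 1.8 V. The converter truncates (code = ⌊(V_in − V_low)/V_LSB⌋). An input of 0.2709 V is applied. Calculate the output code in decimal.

code 308

Full-scale span = 1.8 V; LSB = 1.8/2^11 = 0.879 mV.
(V_in − V_low)/LSB = (0.2709 − 0) / 0.000878906 = 308.224.
So the output code is 308.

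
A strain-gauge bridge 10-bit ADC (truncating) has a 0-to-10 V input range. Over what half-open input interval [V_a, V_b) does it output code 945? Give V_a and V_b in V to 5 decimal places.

[9.22852 V, 9.23828 V)

LSB = 10/2^10 = 9.766 mV.
V_a = V_low + 945·LSB = 9.22852 V; V_b = V_low + 946·LSB = 9.23828 V.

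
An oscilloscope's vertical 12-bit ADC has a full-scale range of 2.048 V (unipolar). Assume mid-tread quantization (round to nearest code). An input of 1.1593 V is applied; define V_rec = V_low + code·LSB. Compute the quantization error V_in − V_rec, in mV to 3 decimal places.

-0.200 mV

LSB = 2.048/2^12 = 0.500 mV.
Scaled input = 2318.6000 LSBs, so code = 2319.
V_rec = 0 + 2319·0.0005 = 1.1595 V.
Difference: -0.0002 V → -0.200 mV.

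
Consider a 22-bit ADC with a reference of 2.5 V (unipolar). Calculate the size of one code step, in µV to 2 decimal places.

Full-scale span = 2.5 V.
LSB = 2.5 / 2^22 = 2.5 / 4194304 = 5.96046e-07 V = 0.60 µV.

0.60 µV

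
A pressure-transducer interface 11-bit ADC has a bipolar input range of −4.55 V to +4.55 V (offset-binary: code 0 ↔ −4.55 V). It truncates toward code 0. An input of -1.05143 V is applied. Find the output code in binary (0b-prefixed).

code 0b1100010011 (decimal 787)

With 2048 levels over 9.1 V, one step is 4.443 mV.
(V_in − V_low)/LSB = (-1.05143 − (−4.55)) / 0.00444336 = 787.370.
Floor → code 787.
In binary (0b-prefixed): 0b1100010011.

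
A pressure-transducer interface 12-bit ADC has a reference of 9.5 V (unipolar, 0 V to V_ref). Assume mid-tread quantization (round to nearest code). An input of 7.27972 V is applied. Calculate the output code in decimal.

LSB = 9.5 V / 4096 = 2.319 mV.
(V_in − V_low)/LSB = (7.27972 − 0) / 0.00231934 = 3138.709.
round(3138.709) = 3139.

code 3139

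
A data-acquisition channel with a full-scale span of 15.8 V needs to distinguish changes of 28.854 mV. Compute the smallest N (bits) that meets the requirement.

10 bits

Number of steps required ≥ 15.8 V / 28.854 mV = 547.58.
Need 2^N ≥ 547.58; 2^9 = 512, 2^10 = 1024.
Minimum N = 10.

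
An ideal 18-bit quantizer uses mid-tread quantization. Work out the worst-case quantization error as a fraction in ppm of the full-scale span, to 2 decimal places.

1.91 ppm

Rounding → worst-case error = ½ LSB = V_FS/2^19, so 1e+06/524288 = 1.90735 ppm of full scale.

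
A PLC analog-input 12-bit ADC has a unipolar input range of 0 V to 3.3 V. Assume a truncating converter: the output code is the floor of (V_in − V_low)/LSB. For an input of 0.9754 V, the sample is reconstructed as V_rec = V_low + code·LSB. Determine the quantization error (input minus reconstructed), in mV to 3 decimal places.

Step size: 3.3 V ÷ 2^12 = 0.806 mV.
(0.9754 − 0)/0.000805664 = 1210.6783; ⌊·⌋ gives code 1210.
V_rec = 0 + 1210·0.000805664 = 0.97485352 V.
Difference: 0.000546484 V → 0.546 mV.

0.546 mV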